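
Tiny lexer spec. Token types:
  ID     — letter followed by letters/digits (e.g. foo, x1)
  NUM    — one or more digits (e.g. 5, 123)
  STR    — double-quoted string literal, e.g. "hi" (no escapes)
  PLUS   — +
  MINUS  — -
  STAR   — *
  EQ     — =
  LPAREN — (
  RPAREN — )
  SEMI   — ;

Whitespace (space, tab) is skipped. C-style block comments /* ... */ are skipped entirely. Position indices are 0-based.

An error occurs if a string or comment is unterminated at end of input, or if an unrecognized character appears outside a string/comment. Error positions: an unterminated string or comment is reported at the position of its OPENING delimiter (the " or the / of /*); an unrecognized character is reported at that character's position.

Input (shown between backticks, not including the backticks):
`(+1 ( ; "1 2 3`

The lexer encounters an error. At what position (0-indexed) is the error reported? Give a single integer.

pos=0: emit LPAREN '('
pos=1: emit PLUS '+'
pos=2: emit NUM '1' (now at pos=3)
pos=4: emit LPAREN '('
pos=6: emit SEMI ';'
pos=8: enter STRING mode
pos=8: ERROR — unterminated string

Answer: 8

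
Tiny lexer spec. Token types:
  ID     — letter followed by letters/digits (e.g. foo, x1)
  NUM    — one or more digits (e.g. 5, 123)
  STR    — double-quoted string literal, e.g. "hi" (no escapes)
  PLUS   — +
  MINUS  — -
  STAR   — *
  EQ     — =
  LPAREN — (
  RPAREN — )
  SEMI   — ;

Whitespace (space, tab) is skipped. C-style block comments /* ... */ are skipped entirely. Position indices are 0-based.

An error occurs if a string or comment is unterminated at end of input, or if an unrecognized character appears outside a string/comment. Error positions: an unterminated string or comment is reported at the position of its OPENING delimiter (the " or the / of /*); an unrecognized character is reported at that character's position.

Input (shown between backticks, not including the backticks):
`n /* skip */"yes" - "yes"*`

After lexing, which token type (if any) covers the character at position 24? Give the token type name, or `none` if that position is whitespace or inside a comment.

Answer: STR

Derivation:
pos=0: emit ID 'n' (now at pos=1)
pos=2: enter COMMENT mode (saw '/*')
exit COMMENT mode (now at pos=12)
pos=12: enter STRING mode
pos=12: emit STR "yes" (now at pos=17)
pos=18: emit MINUS '-'
pos=20: enter STRING mode
pos=20: emit STR "yes" (now at pos=25)
pos=25: emit STAR '*'
DONE. 5 tokens: [ID, STR, MINUS, STR, STAR]
Position 24: char is '"' -> STR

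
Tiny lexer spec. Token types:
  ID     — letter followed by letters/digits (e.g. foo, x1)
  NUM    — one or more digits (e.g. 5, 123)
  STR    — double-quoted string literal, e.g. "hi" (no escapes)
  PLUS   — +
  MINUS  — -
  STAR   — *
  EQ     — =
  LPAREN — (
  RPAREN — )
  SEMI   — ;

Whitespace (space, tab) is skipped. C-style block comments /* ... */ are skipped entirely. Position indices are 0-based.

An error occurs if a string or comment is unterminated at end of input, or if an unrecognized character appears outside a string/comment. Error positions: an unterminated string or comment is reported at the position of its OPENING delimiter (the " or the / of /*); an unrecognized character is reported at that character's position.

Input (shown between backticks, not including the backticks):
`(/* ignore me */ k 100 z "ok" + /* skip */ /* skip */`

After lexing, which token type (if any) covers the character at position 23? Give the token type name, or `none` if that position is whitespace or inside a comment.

Answer: ID

Derivation:
pos=0: emit LPAREN '('
pos=1: enter COMMENT mode (saw '/*')
exit COMMENT mode (now at pos=16)
pos=17: emit ID 'k' (now at pos=18)
pos=19: emit NUM '100' (now at pos=22)
pos=23: emit ID 'z' (now at pos=24)
pos=25: enter STRING mode
pos=25: emit STR "ok" (now at pos=29)
pos=30: emit PLUS '+'
pos=32: enter COMMENT mode (saw '/*')
exit COMMENT mode (now at pos=42)
pos=43: enter COMMENT mode (saw '/*')
exit COMMENT mode (now at pos=53)
DONE. 6 tokens: [LPAREN, ID, NUM, ID, STR, PLUS]
Position 23: char is 'z' -> ID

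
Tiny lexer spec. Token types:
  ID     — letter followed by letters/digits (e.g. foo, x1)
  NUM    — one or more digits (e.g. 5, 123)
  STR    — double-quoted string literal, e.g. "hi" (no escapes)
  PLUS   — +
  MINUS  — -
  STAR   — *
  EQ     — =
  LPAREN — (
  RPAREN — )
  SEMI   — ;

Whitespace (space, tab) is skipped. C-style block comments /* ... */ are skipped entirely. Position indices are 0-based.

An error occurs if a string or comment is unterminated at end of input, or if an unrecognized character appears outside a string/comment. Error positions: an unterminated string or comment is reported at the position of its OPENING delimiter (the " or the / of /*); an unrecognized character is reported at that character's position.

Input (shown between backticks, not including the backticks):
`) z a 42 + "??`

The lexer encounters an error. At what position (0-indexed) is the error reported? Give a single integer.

pos=0: emit RPAREN ')'
pos=2: emit ID 'z' (now at pos=3)
pos=4: emit ID 'a' (now at pos=5)
pos=6: emit NUM '42' (now at pos=8)
pos=9: emit PLUS '+'
pos=11: enter STRING mode
pos=11: ERROR — unterminated string

Answer: 11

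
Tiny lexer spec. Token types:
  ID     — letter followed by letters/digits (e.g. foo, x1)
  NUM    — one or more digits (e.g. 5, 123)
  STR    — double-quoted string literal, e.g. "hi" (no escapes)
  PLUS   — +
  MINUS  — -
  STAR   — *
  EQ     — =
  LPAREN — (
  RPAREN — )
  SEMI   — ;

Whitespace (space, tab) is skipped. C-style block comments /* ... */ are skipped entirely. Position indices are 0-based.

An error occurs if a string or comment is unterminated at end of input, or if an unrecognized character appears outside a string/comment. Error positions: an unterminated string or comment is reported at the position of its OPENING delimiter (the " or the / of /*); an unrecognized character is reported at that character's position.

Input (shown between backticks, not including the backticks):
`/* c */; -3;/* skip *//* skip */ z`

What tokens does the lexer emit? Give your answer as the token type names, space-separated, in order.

pos=0: enter COMMENT mode (saw '/*')
exit COMMENT mode (now at pos=7)
pos=7: emit SEMI ';'
pos=9: emit MINUS '-'
pos=10: emit NUM '3' (now at pos=11)
pos=11: emit SEMI ';'
pos=12: enter COMMENT mode (saw '/*')
exit COMMENT mode (now at pos=22)
pos=22: enter COMMENT mode (saw '/*')
exit COMMENT mode (now at pos=32)
pos=33: emit ID 'z' (now at pos=34)
DONE. 5 tokens: [SEMI, MINUS, NUM, SEMI, ID]

Answer: SEMI MINUS NUM SEMI ID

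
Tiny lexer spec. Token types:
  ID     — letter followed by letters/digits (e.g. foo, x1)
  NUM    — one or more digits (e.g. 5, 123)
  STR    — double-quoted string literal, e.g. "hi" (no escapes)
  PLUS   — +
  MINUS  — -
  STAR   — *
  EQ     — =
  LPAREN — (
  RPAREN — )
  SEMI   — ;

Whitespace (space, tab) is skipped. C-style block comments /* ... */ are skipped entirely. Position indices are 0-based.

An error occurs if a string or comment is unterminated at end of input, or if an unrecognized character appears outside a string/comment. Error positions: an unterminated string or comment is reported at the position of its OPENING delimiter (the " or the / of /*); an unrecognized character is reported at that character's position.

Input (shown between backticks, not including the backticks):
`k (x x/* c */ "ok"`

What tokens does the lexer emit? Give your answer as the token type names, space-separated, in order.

pos=0: emit ID 'k' (now at pos=1)
pos=2: emit LPAREN '('
pos=3: emit ID 'x' (now at pos=4)
pos=5: emit ID 'x' (now at pos=6)
pos=6: enter COMMENT mode (saw '/*')
exit COMMENT mode (now at pos=13)
pos=14: enter STRING mode
pos=14: emit STR "ok" (now at pos=18)
DONE. 5 tokens: [ID, LPAREN, ID, ID, STR]

Answer: ID LPAREN ID ID STR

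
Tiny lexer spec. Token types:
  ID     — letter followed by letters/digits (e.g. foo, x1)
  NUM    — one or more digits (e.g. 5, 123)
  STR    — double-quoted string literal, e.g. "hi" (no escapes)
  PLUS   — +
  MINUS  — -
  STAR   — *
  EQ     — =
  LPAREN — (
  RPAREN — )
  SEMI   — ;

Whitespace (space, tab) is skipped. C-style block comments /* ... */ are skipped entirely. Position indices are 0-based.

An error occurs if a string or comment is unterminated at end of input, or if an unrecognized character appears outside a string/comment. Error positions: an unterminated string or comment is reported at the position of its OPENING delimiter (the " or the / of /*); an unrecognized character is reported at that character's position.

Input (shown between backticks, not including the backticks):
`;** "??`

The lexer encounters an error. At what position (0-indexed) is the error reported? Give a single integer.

Answer: 4

Derivation:
pos=0: emit SEMI ';'
pos=1: emit STAR '*'
pos=2: emit STAR '*'
pos=4: enter STRING mode
pos=4: ERROR — unterminated string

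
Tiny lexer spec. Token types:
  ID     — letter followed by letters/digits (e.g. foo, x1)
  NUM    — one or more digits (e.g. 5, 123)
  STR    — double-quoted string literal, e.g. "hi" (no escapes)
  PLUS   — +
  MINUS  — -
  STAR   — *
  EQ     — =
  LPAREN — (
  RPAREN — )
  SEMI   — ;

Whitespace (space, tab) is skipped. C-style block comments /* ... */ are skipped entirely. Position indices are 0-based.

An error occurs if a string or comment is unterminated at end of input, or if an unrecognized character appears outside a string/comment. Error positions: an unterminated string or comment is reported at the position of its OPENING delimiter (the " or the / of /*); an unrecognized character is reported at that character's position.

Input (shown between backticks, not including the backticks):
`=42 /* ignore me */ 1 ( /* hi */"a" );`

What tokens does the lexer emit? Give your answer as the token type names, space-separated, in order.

pos=0: emit EQ '='
pos=1: emit NUM '42' (now at pos=3)
pos=4: enter COMMENT mode (saw '/*')
exit COMMENT mode (now at pos=19)
pos=20: emit NUM '1' (now at pos=21)
pos=22: emit LPAREN '('
pos=24: enter COMMENT mode (saw '/*')
exit COMMENT mode (now at pos=32)
pos=32: enter STRING mode
pos=32: emit STR "a" (now at pos=35)
pos=36: emit RPAREN ')'
pos=37: emit SEMI ';'
DONE. 7 tokens: [EQ, NUM, NUM, LPAREN, STR, RPAREN, SEMI]

Answer: EQ NUM NUM LPAREN STR RPAREN SEMI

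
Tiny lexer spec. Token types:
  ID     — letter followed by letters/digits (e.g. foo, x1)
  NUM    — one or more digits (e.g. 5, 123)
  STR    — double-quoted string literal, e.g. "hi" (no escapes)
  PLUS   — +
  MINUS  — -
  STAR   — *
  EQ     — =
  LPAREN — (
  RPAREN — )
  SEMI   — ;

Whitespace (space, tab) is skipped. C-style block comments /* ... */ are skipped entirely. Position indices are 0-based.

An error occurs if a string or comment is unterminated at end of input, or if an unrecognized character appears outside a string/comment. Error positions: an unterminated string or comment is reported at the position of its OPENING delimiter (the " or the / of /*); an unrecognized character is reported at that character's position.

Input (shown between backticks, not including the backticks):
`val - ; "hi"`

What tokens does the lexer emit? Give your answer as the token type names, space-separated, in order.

pos=0: emit ID 'val' (now at pos=3)
pos=4: emit MINUS '-'
pos=6: emit SEMI ';'
pos=8: enter STRING mode
pos=8: emit STR "hi" (now at pos=12)
DONE. 4 tokens: [ID, MINUS, SEMI, STR]

Answer: ID MINUS SEMI STR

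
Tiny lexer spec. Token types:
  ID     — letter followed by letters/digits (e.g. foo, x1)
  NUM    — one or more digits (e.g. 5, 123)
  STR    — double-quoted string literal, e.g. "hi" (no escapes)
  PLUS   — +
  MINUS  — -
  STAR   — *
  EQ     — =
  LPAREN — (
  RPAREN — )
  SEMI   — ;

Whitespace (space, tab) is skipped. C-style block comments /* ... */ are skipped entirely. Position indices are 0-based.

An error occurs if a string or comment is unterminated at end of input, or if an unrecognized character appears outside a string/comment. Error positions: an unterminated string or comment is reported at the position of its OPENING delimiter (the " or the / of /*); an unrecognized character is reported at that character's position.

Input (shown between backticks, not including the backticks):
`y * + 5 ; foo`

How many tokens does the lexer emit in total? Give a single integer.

pos=0: emit ID 'y' (now at pos=1)
pos=2: emit STAR '*'
pos=4: emit PLUS '+'
pos=6: emit NUM '5' (now at pos=7)
pos=8: emit SEMI ';'
pos=10: emit ID 'foo' (now at pos=13)
DONE. 6 tokens: [ID, STAR, PLUS, NUM, SEMI, ID]

Answer: 6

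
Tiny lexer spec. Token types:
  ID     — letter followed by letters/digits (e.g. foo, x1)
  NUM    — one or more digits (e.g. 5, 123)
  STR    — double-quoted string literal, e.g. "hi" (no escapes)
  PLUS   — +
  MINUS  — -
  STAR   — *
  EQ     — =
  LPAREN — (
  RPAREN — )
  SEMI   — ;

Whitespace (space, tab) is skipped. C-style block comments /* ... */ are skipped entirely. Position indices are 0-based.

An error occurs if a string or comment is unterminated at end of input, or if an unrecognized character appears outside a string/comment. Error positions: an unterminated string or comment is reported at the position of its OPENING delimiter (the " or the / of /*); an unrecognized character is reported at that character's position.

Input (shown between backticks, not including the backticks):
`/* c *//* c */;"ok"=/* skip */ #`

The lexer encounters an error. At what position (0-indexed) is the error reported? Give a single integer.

pos=0: enter COMMENT mode (saw '/*')
exit COMMENT mode (now at pos=7)
pos=7: enter COMMENT mode (saw '/*')
exit COMMENT mode (now at pos=14)
pos=14: emit SEMI ';'
pos=15: enter STRING mode
pos=15: emit STR "ok" (now at pos=19)
pos=19: emit EQ '='
pos=20: enter COMMENT mode (saw '/*')
exit COMMENT mode (now at pos=30)
pos=31: ERROR — unrecognized char '#'

Answer: 31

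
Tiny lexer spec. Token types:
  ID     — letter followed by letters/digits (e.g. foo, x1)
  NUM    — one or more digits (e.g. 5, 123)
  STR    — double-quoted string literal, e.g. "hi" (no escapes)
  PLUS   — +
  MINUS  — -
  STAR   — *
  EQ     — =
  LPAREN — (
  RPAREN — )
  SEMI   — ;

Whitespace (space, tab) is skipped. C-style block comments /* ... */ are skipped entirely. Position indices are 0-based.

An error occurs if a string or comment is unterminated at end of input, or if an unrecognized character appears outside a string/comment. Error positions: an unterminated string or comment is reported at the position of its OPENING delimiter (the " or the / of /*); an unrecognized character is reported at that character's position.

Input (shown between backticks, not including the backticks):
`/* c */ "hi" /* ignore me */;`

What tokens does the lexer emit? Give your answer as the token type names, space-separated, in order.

pos=0: enter COMMENT mode (saw '/*')
exit COMMENT mode (now at pos=7)
pos=8: enter STRING mode
pos=8: emit STR "hi" (now at pos=12)
pos=13: enter COMMENT mode (saw '/*')
exit COMMENT mode (now at pos=28)
pos=28: emit SEMI ';'
DONE. 2 tokens: [STR, SEMI]

Answer: STR SEMI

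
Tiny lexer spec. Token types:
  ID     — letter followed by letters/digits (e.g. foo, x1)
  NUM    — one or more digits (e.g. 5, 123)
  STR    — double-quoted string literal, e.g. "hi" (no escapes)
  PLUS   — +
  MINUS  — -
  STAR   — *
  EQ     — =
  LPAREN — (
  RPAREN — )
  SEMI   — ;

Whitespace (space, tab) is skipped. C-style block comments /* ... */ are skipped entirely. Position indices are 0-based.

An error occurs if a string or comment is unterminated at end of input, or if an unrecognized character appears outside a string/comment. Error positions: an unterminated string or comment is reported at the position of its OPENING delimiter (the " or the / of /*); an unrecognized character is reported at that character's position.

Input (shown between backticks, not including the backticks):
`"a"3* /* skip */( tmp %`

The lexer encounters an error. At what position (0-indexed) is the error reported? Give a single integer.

pos=0: enter STRING mode
pos=0: emit STR "a" (now at pos=3)
pos=3: emit NUM '3' (now at pos=4)
pos=4: emit STAR '*'
pos=6: enter COMMENT mode (saw '/*')
exit COMMENT mode (now at pos=16)
pos=16: emit LPAREN '('
pos=18: emit ID 'tmp' (now at pos=21)
pos=22: ERROR — unrecognized char '%'

Answer: 22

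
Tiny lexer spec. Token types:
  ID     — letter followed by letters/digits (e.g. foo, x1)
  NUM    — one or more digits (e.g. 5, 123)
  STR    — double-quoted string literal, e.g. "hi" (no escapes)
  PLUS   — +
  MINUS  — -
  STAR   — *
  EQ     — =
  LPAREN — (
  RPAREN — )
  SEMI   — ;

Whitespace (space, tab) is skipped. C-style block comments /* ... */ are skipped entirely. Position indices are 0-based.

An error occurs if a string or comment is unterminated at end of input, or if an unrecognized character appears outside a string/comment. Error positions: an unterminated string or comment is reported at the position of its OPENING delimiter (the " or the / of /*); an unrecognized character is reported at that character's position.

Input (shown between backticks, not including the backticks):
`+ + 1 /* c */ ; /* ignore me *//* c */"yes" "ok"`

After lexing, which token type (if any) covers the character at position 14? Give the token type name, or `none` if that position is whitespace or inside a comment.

Answer: SEMI

Derivation:
pos=0: emit PLUS '+'
pos=2: emit PLUS '+'
pos=4: emit NUM '1' (now at pos=5)
pos=6: enter COMMENT mode (saw '/*')
exit COMMENT mode (now at pos=13)
pos=14: emit SEMI ';'
pos=16: enter COMMENT mode (saw '/*')
exit COMMENT mode (now at pos=31)
pos=31: enter COMMENT mode (saw '/*')
exit COMMENT mode (now at pos=38)
pos=38: enter STRING mode
pos=38: emit STR "yes" (now at pos=43)
pos=44: enter STRING mode
pos=44: emit STR "ok" (now at pos=48)
DONE. 6 tokens: [PLUS, PLUS, NUM, SEMI, STR, STR]
Position 14: char is ';' -> SEMI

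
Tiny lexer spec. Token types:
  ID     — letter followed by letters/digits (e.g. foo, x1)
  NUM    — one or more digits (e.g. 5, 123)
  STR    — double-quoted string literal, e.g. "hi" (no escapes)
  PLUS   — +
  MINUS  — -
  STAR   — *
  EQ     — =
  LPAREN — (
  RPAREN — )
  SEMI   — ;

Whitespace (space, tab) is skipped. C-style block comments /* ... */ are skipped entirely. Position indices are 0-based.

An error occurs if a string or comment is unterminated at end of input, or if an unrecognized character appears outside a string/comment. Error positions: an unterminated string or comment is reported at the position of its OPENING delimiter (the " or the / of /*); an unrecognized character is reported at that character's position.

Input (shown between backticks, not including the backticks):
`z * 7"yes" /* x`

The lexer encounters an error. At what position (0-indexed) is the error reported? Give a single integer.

pos=0: emit ID 'z' (now at pos=1)
pos=2: emit STAR '*'
pos=4: emit NUM '7' (now at pos=5)
pos=5: enter STRING mode
pos=5: emit STR "yes" (now at pos=10)
pos=11: enter COMMENT mode (saw '/*')
pos=11: ERROR — unterminated comment (reached EOF)

Answer: 11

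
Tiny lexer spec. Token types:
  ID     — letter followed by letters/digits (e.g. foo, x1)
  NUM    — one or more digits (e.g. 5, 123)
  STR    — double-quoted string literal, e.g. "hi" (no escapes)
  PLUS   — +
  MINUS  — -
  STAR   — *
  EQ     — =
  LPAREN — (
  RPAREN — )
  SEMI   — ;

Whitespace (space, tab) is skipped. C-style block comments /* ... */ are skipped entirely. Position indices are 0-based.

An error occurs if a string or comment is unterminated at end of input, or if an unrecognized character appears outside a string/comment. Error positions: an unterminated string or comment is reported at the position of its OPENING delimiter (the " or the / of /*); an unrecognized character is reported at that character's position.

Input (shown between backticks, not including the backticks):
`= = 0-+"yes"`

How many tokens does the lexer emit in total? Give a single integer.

pos=0: emit EQ '='
pos=2: emit EQ '='
pos=4: emit NUM '0' (now at pos=5)
pos=5: emit MINUS '-'
pos=6: emit PLUS '+'
pos=7: enter STRING mode
pos=7: emit STR "yes" (now at pos=12)
DONE. 6 tokens: [EQ, EQ, NUM, MINUS, PLUS, STR]

Answer: 6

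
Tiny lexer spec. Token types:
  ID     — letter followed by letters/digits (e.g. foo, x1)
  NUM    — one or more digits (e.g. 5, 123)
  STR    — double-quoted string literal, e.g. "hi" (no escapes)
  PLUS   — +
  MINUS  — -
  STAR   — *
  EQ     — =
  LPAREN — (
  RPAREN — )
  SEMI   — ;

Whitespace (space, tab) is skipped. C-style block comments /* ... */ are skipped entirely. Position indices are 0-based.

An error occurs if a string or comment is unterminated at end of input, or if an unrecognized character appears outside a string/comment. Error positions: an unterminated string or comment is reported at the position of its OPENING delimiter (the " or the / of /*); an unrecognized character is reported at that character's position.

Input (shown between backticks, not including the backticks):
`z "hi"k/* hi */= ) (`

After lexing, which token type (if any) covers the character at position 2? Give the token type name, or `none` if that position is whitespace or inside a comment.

pos=0: emit ID 'z' (now at pos=1)
pos=2: enter STRING mode
pos=2: emit STR "hi" (now at pos=6)
pos=6: emit ID 'k' (now at pos=7)
pos=7: enter COMMENT mode (saw '/*')
exit COMMENT mode (now at pos=15)
pos=15: emit EQ '='
pos=17: emit RPAREN ')'
pos=19: emit LPAREN '('
DONE. 6 tokens: [ID, STR, ID, EQ, RPAREN, LPAREN]
Position 2: char is '"' -> STR

Answer: STR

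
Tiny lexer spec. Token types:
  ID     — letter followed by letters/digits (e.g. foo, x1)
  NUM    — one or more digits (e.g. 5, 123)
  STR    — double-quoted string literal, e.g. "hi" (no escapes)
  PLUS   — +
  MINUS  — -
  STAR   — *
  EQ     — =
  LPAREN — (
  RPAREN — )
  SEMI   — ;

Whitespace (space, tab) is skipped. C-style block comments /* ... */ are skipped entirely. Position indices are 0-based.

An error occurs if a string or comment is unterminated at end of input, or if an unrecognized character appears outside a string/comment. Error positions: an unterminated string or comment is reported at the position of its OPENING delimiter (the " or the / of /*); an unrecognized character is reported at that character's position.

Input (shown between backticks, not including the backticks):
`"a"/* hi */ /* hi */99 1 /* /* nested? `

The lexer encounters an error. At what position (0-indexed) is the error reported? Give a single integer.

Answer: 25

Derivation:
pos=0: enter STRING mode
pos=0: emit STR "a" (now at pos=3)
pos=3: enter COMMENT mode (saw '/*')
exit COMMENT mode (now at pos=11)
pos=12: enter COMMENT mode (saw '/*')
exit COMMENT mode (now at pos=20)
pos=20: emit NUM '99' (now at pos=22)
pos=23: emit NUM '1' (now at pos=24)
pos=25: enter COMMENT mode (saw '/*')
pos=25: ERROR — unterminated comment (reached EOF)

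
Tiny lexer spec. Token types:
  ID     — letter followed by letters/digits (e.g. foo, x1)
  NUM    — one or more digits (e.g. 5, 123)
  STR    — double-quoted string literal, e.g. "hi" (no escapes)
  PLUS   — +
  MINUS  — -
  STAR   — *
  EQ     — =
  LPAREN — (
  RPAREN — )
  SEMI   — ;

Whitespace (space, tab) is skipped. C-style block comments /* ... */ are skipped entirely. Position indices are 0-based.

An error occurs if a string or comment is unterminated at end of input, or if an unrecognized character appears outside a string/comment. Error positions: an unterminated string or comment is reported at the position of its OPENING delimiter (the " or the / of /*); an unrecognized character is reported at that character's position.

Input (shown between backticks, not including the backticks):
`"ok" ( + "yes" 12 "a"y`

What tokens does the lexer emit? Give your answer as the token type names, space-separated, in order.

pos=0: enter STRING mode
pos=0: emit STR "ok" (now at pos=4)
pos=5: emit LPAREN '('
pos=7: emit PLUS '+'
pos=9: enter STRING mode
pos=9: emit STR "yes" (now at pos=14)
pos=15: emit NUM '12' (now at pos=17)
pos=18: enter STRING mode
pos=18: emit STR "a" (now at pos=21)
pos=21: emit ID 'y' (now at pos=22)
DONE. 7 tokens: [STR, LPAREN, PLUS, STR, NUM, STR, ID]

Answer: STR LPAREN PLUS STR NUM STR ID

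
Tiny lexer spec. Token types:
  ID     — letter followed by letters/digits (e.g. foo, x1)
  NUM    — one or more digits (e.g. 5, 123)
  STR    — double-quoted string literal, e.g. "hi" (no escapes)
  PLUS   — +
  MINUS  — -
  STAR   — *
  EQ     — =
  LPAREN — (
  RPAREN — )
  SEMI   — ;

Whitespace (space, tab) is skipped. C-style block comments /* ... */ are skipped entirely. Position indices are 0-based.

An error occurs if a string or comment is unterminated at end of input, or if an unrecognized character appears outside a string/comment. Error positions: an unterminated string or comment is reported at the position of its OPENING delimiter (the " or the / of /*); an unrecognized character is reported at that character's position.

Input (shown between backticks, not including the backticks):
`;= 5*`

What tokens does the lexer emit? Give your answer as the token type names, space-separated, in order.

Answer: SEMI EQ NUM STAR

Derivation:
pos=0: emit SEMI ';'
pos=1: emit EQ '='
pos=3: emit NUM '5' (now at pos=4)
pos=4: emit STAR '*'
DONE. 4 tokens: [SEMI, EQ, NUM, STAR]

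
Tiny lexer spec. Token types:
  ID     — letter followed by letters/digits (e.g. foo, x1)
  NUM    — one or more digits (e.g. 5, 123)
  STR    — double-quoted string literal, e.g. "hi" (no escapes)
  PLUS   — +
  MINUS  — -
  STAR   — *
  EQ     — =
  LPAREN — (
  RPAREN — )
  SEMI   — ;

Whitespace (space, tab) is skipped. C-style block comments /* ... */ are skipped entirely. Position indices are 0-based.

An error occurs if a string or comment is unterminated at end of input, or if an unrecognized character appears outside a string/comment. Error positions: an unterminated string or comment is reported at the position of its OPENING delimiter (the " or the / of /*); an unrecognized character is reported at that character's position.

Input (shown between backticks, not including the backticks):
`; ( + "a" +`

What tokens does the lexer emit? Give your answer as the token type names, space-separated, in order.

Answer: SEMI LPAREN PLUS STR PLUS

Derivation:
pos=0: emit SEMI ';'
pos=2: emit LPAREN '('
pos=4: emit PLUS '+'
pos=6: enter STRING mode
pos=6: emit STR "a" (now at pos=9)
pos=10: emit PLUS '+'
DONE. 5 tokens: [SEMI, LPAREN, PLUS, STR, PLUS]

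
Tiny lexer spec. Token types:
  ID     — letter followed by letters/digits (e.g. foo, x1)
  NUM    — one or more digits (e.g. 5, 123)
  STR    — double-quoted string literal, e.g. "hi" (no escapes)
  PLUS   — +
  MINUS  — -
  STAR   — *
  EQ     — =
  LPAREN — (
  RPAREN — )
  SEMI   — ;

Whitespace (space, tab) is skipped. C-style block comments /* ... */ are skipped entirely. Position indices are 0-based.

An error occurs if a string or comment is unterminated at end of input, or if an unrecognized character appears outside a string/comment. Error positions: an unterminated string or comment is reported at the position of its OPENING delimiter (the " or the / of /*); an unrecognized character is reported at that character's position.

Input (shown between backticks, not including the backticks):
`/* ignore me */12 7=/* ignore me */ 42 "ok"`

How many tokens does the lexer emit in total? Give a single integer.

pos=0: enter COMMENT mode (saw '/*')
exit COMMENT mode (now at pos=15)
pos=15: emit NUM '12' (now at pos=17)
pos=18: emit NUM '7' (now at pos=19)
pos=19: emit EQ '='
pos=20: enter COMMENT mode (saw '/*')
exit COMMENT mode (now at pos=35)
pos=36: emit NUM '42' (now at pos=38)
pos=39: enter STRING mode
pos=39: emit STR "ok" (now at pos=43)
DONE. 5 tokens: [NUM, NUM, EQ, NUM, STR]

Answer: 5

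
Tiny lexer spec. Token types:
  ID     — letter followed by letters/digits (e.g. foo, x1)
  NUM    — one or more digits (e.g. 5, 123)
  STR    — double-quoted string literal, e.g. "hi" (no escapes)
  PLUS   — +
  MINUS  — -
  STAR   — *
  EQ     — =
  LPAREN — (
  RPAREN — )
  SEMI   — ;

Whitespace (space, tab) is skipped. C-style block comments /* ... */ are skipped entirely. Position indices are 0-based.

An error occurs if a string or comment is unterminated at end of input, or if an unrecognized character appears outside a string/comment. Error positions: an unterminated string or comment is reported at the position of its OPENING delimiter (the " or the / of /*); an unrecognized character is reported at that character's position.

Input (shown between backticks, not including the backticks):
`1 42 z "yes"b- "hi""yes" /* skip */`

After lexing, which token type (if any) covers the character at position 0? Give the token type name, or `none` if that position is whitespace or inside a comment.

Answer: NUM

Derivation:
pos=0: emit NUM '1' (now at pos=1)
pos=2: emit NUM '42' (now at pos=4)
pos=5: emit ID 'z' (now at pos=6)
pos=7: enter STRING mode
pos=7: emit STR "yes" (now at pos=12)
pos=12: emit ID 'b' (now at pos=13)
pos=13: emit MINUS '-'
pos=15: enter STRING mode
pos=15: emit STR "hi" (now at pos=19)
pos=19: enter STRING mode
pos=19: emit STR "yes" (now at pos=24)
pos=25: enter COMMENT mode (saw '/*')
exit COMMENT mode (now at pos=35)
DONE. 8 tokens: [NUM, NUM, ID, STR, ID, MINUS, STR, STR]
Position 0: char is '1' -> NUM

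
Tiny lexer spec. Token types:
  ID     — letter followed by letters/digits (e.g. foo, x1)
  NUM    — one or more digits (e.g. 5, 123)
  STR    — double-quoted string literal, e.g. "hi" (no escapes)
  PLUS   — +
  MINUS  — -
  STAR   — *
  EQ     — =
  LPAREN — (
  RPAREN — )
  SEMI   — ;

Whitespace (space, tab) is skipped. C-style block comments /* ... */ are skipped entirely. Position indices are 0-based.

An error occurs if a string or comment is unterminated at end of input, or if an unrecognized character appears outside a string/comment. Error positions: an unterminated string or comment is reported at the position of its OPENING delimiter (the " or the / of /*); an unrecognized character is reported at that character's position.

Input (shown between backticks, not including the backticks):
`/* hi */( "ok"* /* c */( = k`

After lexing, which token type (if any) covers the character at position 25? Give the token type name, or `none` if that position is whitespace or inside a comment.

Answer: EQ

Derivation:
pos=0: enter COMMENT mode (saw '/*')
exit COMMENT mode (now at pos=8)
pos=8: emit LPAREN '('
pos=10: enter STRING mode
pos=10: emit STR "ok" (now at pos=14)
pos=14: emit STAR '*'
pos=16: enter COMMENT mode (saw '/*')
exit COMMENT mode (now at pos=23)
pos=23: emit LPAREN '('
pos=25: emit EQ '='
pos=27: emit ID 'k' (now at pos=28)
DONE. 6 tokens: [LPAREN, STR, STAR, LPAREN, EQ, ID]
Position 25: char is '=' -> EQ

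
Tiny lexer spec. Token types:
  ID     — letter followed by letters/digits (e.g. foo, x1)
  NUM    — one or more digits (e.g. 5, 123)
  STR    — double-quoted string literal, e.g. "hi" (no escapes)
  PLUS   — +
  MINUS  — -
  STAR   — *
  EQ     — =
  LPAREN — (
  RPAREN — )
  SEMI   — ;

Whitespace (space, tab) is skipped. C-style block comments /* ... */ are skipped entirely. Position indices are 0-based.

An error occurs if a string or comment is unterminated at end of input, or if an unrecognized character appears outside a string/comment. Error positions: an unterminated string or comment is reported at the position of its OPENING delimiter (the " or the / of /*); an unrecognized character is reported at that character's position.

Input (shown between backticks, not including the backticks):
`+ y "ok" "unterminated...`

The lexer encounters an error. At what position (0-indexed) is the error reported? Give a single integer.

Answer: 9

Derivation:
pos=0: emit PLUS '+'
pos=2: emit ID 'y' (now at pos=3)
pos=4: enter STRING mode
pos=4: emit STR "ok" (now at pos=8)
pos=9: enter STRING mode
pos=9: ERROR — unterminated string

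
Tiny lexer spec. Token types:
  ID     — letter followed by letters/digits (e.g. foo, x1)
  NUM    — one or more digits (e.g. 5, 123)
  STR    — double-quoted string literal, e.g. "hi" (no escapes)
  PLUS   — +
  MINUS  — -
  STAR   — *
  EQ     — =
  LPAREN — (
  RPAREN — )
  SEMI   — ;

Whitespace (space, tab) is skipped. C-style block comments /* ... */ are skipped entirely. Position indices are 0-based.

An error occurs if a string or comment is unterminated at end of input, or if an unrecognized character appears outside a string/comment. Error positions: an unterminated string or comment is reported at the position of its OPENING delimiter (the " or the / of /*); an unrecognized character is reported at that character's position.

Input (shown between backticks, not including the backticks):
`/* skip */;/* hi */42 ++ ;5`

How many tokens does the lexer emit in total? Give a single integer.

pos=0: enter COMMENT mode (saw '/*')
exit COMMENT mode (now at pos=10)
pos=10: emit SEMI ';'
pos=11: enter COMMENT mode (saw '/*')
exit COMMENT mode (now at pos=19)
pos=19: emit NUM '42' (now at pos=21)
pos=22: emit PLUS '+'
pos=23: emit PLUS '+'
pos=25: emit SEMI ';'
pos=26: emit NUM '5' (now at pos=27)
DONE. 6 tokens: [SEMI, NUM, PLUS, PLUS, SEMI, NUM]

Answer: 6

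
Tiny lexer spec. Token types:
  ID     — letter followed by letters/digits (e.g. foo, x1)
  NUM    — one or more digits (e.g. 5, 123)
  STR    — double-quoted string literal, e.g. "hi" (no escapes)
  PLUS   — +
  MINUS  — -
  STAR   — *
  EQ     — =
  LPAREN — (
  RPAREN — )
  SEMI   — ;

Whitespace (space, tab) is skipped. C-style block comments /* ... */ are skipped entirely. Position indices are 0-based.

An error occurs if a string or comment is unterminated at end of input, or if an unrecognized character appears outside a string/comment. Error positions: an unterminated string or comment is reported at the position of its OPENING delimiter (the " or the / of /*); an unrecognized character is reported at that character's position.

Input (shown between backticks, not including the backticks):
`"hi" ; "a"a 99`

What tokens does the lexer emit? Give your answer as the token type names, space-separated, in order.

Answer: STR SEMI STR ID NUM

Derivation:
pos=0: enter STRING mode
pos=0: emit STR "hi" (now at pos=4)
pos=5: emit SEMI ';'
pos=7: enter STRING mode
pos=7: emit STR "a" (now at pos=10)
pos=10: emit ID 'a' (now at pos=11)
pos=12: emit NUM '99' (now at pos=14)
DONE. 5 tokens: [STR, SEMI, STR, ID, NUM]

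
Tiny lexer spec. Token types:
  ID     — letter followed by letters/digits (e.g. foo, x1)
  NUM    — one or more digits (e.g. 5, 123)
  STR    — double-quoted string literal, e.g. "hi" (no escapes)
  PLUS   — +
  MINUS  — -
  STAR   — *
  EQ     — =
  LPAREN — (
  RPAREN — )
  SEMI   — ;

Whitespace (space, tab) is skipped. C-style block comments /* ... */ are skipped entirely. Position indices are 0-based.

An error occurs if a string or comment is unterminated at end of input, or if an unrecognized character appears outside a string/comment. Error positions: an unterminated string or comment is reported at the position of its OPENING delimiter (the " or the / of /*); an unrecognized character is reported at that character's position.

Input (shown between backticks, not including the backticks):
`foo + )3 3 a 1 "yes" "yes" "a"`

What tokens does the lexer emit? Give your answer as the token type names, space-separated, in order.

Answer: ID PLUS RPAREN NUM NUM ID NUM STR STR STR

Derivation:
pos=0: emit ID 'foo' (now at pos=3)
pos=4: emit PLUS '+'
pos=6: emit RPAREN ')'
pos=7: emit NUM '3' (now at pos=8)
pos=9: emit NUM '3' (now at pos=10)
pos=11: emit ID 'a' (now at pos=12)
pos=13: emit NUM '1' (now at pos=14)
pos=15: enter STRING mode
pos=15: emit STR "yes" (now at pos=20)
pos=21: enter STRING mode
pos=21: emit STR "yes" (now at pos=26)
pos=27: enter STRING mode
pos=27: emit STR "a" (now at pos=30)
DONE. 10 tokens: [ID, PLUS, RPAREN, NUM, NUM, ID, NUM, STR, STR, STR]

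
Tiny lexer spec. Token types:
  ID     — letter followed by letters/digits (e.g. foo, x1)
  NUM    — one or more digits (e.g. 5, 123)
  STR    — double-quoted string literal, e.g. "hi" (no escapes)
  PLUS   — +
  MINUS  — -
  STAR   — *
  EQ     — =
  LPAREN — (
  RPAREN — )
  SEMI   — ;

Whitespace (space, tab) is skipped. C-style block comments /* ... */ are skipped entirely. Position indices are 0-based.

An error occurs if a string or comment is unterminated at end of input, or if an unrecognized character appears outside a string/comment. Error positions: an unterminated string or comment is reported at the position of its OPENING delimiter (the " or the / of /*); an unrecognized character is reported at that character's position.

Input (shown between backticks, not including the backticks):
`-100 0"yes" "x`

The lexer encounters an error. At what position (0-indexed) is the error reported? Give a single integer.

Answer: 12

Derivation:
pos=0: emit MINUS '-'
pos=1: emit NUM '100' (now at pos=4)
pos=5: emit NUM '0' (now at pos=6)
pos=6: enter STRING mode
pos=6: emit STR "yes" (now at pos=11)
pos=12: enter STRING mode
pos=12: ERROR — unterminated string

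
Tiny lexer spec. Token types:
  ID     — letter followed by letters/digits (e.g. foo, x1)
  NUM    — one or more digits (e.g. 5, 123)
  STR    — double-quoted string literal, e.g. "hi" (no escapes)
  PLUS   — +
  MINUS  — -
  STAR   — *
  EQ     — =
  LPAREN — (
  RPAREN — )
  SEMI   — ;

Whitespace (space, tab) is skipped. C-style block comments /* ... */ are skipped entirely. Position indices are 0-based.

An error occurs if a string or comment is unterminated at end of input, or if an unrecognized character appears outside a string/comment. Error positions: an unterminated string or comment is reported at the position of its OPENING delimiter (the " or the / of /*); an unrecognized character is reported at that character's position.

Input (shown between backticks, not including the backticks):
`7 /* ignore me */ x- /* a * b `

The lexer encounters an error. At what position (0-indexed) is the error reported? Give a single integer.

Answer: 21

Derivation:
pos=0: emit NUM '7' (now at pos=1)
pos=2: enter COMMENT mode (saw '/*')
exit COMMENT mode (now at pos=17)
pos=18: emit ID 'x' (now at pos=19)
pos=19: emit MINUS '-'
pos=21: enter COMMENT mode (saw '/*')
pos=21: ERROR — unterminated comment (reached EOF)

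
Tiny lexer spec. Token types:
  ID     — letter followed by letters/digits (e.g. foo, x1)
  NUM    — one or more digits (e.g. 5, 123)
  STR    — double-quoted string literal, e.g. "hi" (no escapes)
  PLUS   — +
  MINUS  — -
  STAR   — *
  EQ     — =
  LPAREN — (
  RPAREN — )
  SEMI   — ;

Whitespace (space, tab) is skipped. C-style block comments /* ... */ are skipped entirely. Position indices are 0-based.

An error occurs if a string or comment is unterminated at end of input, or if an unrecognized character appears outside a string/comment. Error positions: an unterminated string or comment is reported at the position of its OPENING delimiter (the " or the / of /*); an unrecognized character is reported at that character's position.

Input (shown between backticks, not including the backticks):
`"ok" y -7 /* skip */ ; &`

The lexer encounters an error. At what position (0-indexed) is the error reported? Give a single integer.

pos=0: enter STRING mode
pos=0: emit STR "ok" (now at pos=4)
pos=5: emit ID 'y' (now at pos=6)
pos=7: emit MINUS '-'
pos=8: emit NUM '7' (now at pos=9)
pos=10: enter COMMENT mode (saw '/*')
exit COMMENT mode (now at pos=20)
pos=21: emit SEMI ';'
pos=23: ERROR — unrecognized char '&'

Answer: 23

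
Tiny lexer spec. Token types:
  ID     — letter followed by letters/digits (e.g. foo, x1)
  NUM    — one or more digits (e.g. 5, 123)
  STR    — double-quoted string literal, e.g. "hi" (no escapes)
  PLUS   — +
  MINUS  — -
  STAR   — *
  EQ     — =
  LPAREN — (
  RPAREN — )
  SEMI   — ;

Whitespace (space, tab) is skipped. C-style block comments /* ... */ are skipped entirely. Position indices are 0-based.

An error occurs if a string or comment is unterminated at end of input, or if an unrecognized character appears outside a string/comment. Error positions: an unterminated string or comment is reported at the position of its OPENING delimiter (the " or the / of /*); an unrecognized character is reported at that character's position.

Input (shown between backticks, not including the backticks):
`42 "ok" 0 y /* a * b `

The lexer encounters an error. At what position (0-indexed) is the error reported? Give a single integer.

pos=0: emit NUM '42' (now at pos=2)
pos=3: enter STRING mode
pos=3: emit STR "ok" (now at pos=7)
pos=8: emit NUM '0' (now at pos=9)
pos=10: emit ID 'y' (now at pos=11)
pos=12: enter COMMENT mode (saw '/*')
pos=12: ERROR — unterminated comment (reached EOF)

Answer: 12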